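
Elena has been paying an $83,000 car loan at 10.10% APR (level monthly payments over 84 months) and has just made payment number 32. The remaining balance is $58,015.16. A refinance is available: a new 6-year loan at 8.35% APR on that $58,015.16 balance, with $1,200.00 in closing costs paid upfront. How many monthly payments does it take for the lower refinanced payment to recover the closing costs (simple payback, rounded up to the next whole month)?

4 months

Current payment = 83,000 × 10.1%/12 / (1 − (1+0.0084167)^−84) = $1,382.19.
Refinanced payment = 58,015.16 × 0.0069583 / (1 − (1+0.0069583)^−72) = $1,027.14.
Monthly savings = $1,382.19 − $1,027.14 = $355.05.
Break-even = $1,200.00 / $355.05 = 3.38 → 4 months.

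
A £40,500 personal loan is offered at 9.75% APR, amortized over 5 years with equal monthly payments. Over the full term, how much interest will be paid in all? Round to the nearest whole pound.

£10,832

At 9.75% the monthly rate is 0.0081250, so the payment is 40,500 × 0.0081250 / (1 − 1.0081250^−60) = £855.53.
Total paid = 60 × £855.53 = £51,331.80; interest = £51,331.80 − £40,500 = £10,831.80.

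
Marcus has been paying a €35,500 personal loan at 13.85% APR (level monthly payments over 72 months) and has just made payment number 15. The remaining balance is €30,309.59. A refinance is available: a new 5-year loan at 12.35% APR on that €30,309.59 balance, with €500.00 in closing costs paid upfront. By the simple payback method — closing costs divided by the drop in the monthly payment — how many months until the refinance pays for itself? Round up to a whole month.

Current payment = 35,500 × 13.85%/12 / (1 − (1+0.0115417)^−72) = €728.66.
Refinanced payment = 30,309.59 × 0.0102917 / (1 − (1+0.0102917)^−60) = €679.59.
Monthly savings = €728.66 − €679.59 = €49.07.
Break-even = €500.00 / €49.07 = 10.19 → 11 months.

11 months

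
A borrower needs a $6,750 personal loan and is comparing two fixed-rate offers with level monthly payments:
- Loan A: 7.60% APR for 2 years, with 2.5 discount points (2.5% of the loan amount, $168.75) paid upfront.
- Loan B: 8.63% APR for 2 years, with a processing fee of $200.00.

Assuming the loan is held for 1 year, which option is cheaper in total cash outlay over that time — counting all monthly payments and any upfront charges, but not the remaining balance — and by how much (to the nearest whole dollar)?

Loan A by $69

Loan A: monthly rate = 7.6%/12 = 0.0063333; payment = 6,750 × 0.0063333 / (1 − (1+0.0063333)^−24) = $304.05.
Loan B: at 8.63% the monthly rate is 0.0071917, so the payment is 6,750 × 0.0071917 / (1 − 1.0071917^−24) = $307.23.
Over 12 months: Loan A costs 12 × $304.05 + $168.75 = $3,817.35; Loan B costs 12 × $307.23 + $200.00 = $3,886.76.
Loan A is cheaper by $3,886.76 − $3,817.35 = $69.41.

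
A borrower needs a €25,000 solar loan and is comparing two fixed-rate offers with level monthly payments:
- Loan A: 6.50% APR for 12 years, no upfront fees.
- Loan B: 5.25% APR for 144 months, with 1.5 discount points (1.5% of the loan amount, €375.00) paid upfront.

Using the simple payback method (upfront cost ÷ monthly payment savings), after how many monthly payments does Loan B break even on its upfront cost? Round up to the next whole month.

Loan A: monthly rate = 6.5%/12 = 0.0054167; payment = 25,000 × 0.0054167 / (1 − (1+0.0054167)^−144) = €250.48.
Loan B: monthly rate = 5.25%/12 = 0.0043750; payment = 25,000 × 0.0043750 / (1 − (1+0.0043750)^−144) = €234.37.
Monthly savings = €250.48 − €234.37 = €16.11.
Break-even = €375.00 / €16.11 = 23.28 → 24 months.

24 months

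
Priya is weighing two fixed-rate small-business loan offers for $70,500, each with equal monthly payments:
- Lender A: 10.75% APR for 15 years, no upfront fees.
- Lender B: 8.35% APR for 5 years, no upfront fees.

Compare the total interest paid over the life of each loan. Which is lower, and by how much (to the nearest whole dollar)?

Lender B by $55,769

Lender A: monthly rate = 10.75%/12 = 0.0089583; payment = 70,500 × 0.0089583 / (1 − (1+0.0089583)^−180) = $790.27.
Total interest on Lender A = 180 × $790.27 − $70,500 = $71,748.60.
Lender B: monthly rate = 8.35%/12 = 0.0069583; payment = 70,500 × 0.0069583 / (1 − (1+0.0069583)^−60) = $1,441.32.
Total interest on Lender B = 60 × $1,441.32 − $70,500 = $15,979.20.
Lender B is lower by $55,769.40.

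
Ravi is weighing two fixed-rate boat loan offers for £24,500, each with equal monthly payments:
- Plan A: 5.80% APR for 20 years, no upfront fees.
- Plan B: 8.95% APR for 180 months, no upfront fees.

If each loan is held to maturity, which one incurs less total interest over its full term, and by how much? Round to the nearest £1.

Plan A: at 5.80% the monthly rate is 0.0048333, so the payment is 24,500 × 0.0048333 / (1 − 1.0048333^−240) = £172.71.
Total interest on Plan A = 240 × £172.71 − £24,500 = £16,950.40.
Plan B: at 8.95% the monthly rate is 0.0074583, so the payment is 24,500 × 0.0074583 / (1 − 1.0074583^−180) = £247.77.
Total interest on Plan B = 180 × £247.77 − £24,500 = £20,098.60.
Plan A is lower by £3,148.20.

Plan A by £3,148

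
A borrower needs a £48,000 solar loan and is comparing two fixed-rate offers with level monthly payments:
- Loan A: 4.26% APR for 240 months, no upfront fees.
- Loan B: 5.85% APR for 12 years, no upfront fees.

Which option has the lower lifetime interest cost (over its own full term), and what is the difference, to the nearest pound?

Loan A: monthly rate = 4.26%/12 = 0.0035500; payment = 48,000 × 0.0035500 / (1 − (1+0.0035500)^−240) = £297.49.
Total interest on Loan A = 240 × £297.49 − £48,000 = £23,397.60.
Loan B: monthly rate = 5.85%/12 = 0.0048750; payment = 48,000 × 0.0048750 / (1 − (1+0.0048750)^−144) = £464.69.
Total interest on Loan B = 144 × £464.69 − £48,000 = £18,915.36.
Loan B is lower by £4,482.24.

Loan B by £4,482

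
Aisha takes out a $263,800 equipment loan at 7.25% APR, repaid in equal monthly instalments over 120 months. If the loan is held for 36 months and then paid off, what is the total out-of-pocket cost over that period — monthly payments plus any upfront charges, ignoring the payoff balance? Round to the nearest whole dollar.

$111,493

At 7.25% the monthly rate is 0.0060417, so the payment is 263,800 × 0.0060417 / (1 − 1.0060417^−120) = $3,097.04.
Total outlay = 36 × $3,097.04 = $111,493.44.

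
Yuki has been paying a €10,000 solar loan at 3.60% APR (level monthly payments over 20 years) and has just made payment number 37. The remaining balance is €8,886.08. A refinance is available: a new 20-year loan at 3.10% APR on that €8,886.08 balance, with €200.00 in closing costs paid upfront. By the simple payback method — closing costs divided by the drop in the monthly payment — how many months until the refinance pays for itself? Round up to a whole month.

23 months

Current payment = 10,000 × 3.6%/12 / (1 − (1+0.0030000)^−240) = €58.51.
Refinanced payment = 8,886.08 × 0.0025833 / (1 − (1+0.0025833)^−240) = €49.73.
Monthly savings = €58.51 − €49.73 = €8.78.
Break-even = €200.00 / €8.78 = 22.78 → 23 months.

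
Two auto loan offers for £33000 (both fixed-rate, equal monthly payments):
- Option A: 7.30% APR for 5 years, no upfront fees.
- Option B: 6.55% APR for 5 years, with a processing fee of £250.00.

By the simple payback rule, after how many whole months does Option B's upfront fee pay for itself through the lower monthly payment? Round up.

Option A: monthly rate = 7.3%/12 = 0.0060833; payment = 33,000 × 0.0060833 / (1 − (1+0.0060833)^−60) = £658.12.
Option B: at 6.55% the monthly rate is 0.0054583, so the payment is 33,000 × 0.0054583 / (1 − 1.0054583^−60) = £646.46.
Monthly savings = £658.12 − £646.46 = £11.66.
Break-even = £250.00 / £11.66 = 21.44 → 22 months.

22 months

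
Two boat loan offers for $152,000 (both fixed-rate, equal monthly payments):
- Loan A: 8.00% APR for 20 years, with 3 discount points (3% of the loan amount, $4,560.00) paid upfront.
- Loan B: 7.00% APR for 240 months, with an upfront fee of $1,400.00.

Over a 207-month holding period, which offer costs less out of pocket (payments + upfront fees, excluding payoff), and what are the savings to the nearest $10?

Loan B by $22,400

Loan A: at 8.00% the monthly rate is 0.0066667, so the payment is 152,000 × 0.0066667 / (1 − 1.0066667^−240) = $1,271.39.
Loan B: at 7.00% the monthly rate is 0.0058333, so the payment is 152,000 × 0.0058333 / (1 − 1.0058333^−240) = $1,178.45.
Over 207 months: Loan A costs 207 × $1,271.39 + $4,560.00 = $267,737.73; Loan B costs 207 × $1,178.45 + $1,400.00 = $245,339.15.
Loan B is cheaper by $267,737.73 − $245,339.15 = $22,398.58.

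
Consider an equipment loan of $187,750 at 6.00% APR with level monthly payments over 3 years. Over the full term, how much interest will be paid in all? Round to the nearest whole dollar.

$17,872

Monthly rate = 6%/12 = 0.0050000; payment = 187,750 × 0.0050000 / (1 − (1+0.0050000)^−36) = $5,711.72.
Total paid = 36 × $5,711.72 = $205,621.92; interest = $205,621.92 − $187,750 = $17,871.92.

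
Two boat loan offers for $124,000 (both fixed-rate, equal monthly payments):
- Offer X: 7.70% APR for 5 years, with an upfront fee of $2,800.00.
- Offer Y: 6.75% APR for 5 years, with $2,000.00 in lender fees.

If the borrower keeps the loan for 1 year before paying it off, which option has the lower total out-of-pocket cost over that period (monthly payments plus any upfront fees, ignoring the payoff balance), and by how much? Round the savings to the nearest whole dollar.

Offer Y by $1,469

Offer X: monthly rate = 7.7%/12 = 0.0064167; payment = 124,000 × 0.0064167 / (1 − (1+0.0064167)^−60) = $2,496.51.
Offer Y: monthly rate = 6.75%/12 = 0.0056250; payment = 124,000 × 0.0056250 / (1 − (1+0.0056250)^−60) = $2,440.75.
Over 12 months: Offer X costs 12 × $2,496.51 + $2,800.00 = $32,758.12; Offer Y costs 12 × $2,440.75 + $2,000.00 = $31,289.00.
Offer Y is cheaper by $32,758.12 − $31,289.00 = $1,469.12.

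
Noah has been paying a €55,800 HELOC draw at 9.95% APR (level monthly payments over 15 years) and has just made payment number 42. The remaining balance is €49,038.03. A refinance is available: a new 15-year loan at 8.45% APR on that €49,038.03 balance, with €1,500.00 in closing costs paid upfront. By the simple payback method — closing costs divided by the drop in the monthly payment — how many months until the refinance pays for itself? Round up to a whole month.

13 months

Current payment = 55,800 × 9.95%/12 / (1 − (1+0.0082917)^−180) = €597.92.
Refinanced payment = 49,038.03 × 0.0070417 / (1 − (1+0.0070417)^−180) = €481.46.
Monthly savings = €597.92 − €481.46 = €116.46.
Break-even = €1,500.00 / €116.46 = 12.88 → 13 months.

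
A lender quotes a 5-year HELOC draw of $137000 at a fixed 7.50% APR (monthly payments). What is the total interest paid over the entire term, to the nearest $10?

$27,710

Monthly rate = 7.5%/12 = 0.0062500; payment = 137,000 × 0.0062500 / (1 − (1+0.0062500)^−60) = $2,745.20.
Total paid = 60 × $2,745.20 = $164,712.00; interest = $164,712.00 − $137,000 = $27,712.00.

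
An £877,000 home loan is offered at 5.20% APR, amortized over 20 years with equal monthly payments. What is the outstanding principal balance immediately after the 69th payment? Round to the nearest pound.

With monthly rate i = 5.2%/12 = 0.0043333, the balance after k of n payments is P · [(1+i)^n − (1+i)^k] / [(1+i)^n − 1].
(1+0.0043333)^240 = 2.82286734 and (1+0.0043333)^69 = 1.34763881, so the balance is 877,000 × (2.82286734 − 1.34763881) / (2.82286734 − 1) = £709,747.44.

£709,747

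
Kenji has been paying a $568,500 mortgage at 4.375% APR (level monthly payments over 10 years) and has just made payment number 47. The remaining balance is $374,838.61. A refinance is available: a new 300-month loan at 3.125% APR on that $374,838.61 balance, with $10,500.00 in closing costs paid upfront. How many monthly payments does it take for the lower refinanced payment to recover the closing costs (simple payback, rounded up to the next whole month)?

Current payment = 568,500 × 4.375%/12 / (1 − (1+0.0036458)^−120) = $5,857.65.
Refinanced payment = 374,838.61 × 0.0026042 / (1 − (1+0.0026042)^−300) = $1,801.99.
Monthly savings = $5,857.65 − $1,801.99 = $4,055.66.
Break-even = $10,500.00 / $4,055.66 = 2.59 → 3 months.

3 months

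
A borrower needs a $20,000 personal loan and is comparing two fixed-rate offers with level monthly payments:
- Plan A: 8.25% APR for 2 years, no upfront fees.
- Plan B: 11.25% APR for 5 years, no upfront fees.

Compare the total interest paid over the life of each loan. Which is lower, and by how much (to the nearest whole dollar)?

Plan A by $4,477

Plan A: at 8.25% the monthly rate is 0.0068750, so the payment is 20,000 × 0.0068750 / (1 − 1.0068750^−24) = $906.83.
Total interest on Plan A = 24 × $906.83 − $20,000 = $1,763.92.
Plan B: monthly rate = 11.25%/12 = 0.0093750; payment = 20,000 × 0.0093750 / (1 − (1+0.0093750)^−60) = $437.35.
Total interest on Plan B = 60 × $437.35 − $20,000 = $6,241.00.
Plan A is lower by $4,477.08.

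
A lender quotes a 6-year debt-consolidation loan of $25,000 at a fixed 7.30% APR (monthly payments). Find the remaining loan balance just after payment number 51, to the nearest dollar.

With monthly rate i = 7.3%/12 = 0.0060833, the balance after k of n payments is P · [(1+i)^n − (1+i)^k] / [(1+i)^n − 1].
(1+0.0060833)^72 = 1.54755014 and (1+0.0060833)^51 = 1.36248486, so the balance is 25,000 × (1.54755014 − 1.36248486) / (1.54755014 − 1) = $8,449.70.

$8,450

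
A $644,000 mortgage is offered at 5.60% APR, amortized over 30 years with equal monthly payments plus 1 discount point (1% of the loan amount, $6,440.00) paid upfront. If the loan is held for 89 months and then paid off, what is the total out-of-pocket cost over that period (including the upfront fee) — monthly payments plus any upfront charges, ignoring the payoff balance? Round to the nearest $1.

At 5.60% the monthly rate is 0.0046667, so the payment is 644,000 × 0.0046667 / (1 − 1.0046667^−360) = $3,697.07.
Total outlay = 89 × $3,697.07 + $6,440.00 = $335,479.23.

$335,479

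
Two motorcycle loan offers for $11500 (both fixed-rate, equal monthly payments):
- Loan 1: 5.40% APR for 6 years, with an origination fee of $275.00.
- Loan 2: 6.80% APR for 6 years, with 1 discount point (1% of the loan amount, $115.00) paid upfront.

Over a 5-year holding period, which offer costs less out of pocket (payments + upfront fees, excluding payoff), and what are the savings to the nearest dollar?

Loan 1 by $297

Loan 1: at 5.40% the monthly rate is 0.0045000, so the payment is 11,500 × 0.0045000 / (1 − 1.0045000^−72) = $187.35.
Loan 2: at 6.80% the monthly rate is 0.0056667, so the payment is 11,500 × 0.0056667 / (1 − 1.0056667^−72) = $194.96.
Over 60 months: Loan 1 costs 60 × $187.35 + $275.00 = $11,516.00; Loan 2 costs 60 × $194.96 + $115.00 = $11,812.60.
Loan 1 is cheaper by $11,812.60 − $11,516.00 = $296.60.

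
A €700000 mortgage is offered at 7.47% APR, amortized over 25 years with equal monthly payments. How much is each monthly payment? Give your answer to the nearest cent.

€5,159.29

Monthly rate = 7.47%/12 = 0.0062250; payment = 700,000 × 0.0062250 / (1 − (1+0.0062250)^−300) = €5,159.29.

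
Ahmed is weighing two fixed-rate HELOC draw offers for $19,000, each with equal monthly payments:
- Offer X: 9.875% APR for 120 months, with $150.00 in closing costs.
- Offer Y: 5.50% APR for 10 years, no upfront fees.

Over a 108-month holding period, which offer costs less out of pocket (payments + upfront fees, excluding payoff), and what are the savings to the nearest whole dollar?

Offer Y by $4,856

Offer X: monthly rate = 9.875%/12 = 0.0082292; payment = 19,000 × 0.0082292 / (1 − (1+0.0082292)^−120) = $249.77.
Offer Y: monthly rate = 5.5%/12 = 0.0045833; payment = 19,000 × 0.0045833 / (1 − (1+0.0045833)^−120) = $206.20.
Over 108 months: Offer X costs 108 × $249.77 + $150.00 = $27,125.16; Offer Y costs 108 × $206.20 = $22,269.60.
Offer Y is cheaper by $27,125.16 − $22,269.60 = $4,855.56.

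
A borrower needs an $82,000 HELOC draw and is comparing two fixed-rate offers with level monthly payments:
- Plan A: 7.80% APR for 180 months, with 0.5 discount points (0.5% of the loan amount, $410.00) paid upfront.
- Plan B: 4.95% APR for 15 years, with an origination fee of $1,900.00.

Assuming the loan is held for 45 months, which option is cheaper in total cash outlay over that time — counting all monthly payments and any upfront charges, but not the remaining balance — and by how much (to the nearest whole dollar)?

Plan B by $4,265

Plan A: monthly rate = 7.8%/12 = 0.0065000; payment = 82,000 × 0.0065000 / (1 − (1+0.0065000)^−180) = $774.20.
Plan B: monthly rate = 4.95%/12 = 0.0041250; payment = 82,000 × 0.0041250 / (1 − (1+0.0041250)^−180) = $646.32.
Over 45 months: Plan A costs 45 × $774.20 + $410.00 = $35,249.00; Plan B costs 45 × $646.32 + $1,900.00 = $30,984.40.
Plan B is cheaper by $35,249.00 − $30,984.40 = $4,264.60.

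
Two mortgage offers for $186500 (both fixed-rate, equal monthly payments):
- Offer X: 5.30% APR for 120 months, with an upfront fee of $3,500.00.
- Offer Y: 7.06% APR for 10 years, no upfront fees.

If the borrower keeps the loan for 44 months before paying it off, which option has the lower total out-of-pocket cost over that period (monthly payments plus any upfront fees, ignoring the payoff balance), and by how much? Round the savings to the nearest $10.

Offer X: monthly rate = 5.3%/12 = 0.0044167; payment = 186,500 × 0.0044167 / (1 − (1+0.0044167)^−120) = $2,005.58.
Offer Y: monthly rate = 7.06%/12 = 0.0058833; payment = 186,500 × 0.0058833 / (1 − (1+0.0058833)^−120) = $2,171.19.
Over 44 months: Offer X costs 44 × $2,005.58 + $3,500.00 = $91,745.52; Offer Y costs 44 × $2,171.19 = $95,532.36.
Offer X is cheaper by $95,532.36 − $91,745.52 = $3,786.84.

Offer X by $3,790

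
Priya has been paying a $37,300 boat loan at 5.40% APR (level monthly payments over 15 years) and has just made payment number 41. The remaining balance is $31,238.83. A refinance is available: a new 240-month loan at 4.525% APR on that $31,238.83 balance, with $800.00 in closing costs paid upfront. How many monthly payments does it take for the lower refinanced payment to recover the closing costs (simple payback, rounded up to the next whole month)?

Current payment = 37,300 × 5.4%/12 / (1 − (1+0.0045000)^−180) = $302.80.
Refinanced payment = 31,238.83 × 0.0037708 / (1 − (1+0.0037708)^−240) = $198.05.
Monthly savings = $302.80 − $198.05 = $104.75.
Break-even = $800.00 / $104.75 = 7.64 → 8 months.

8 months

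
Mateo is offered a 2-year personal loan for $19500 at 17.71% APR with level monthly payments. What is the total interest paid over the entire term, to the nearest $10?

Monthly rate = 17.71%/12 = 0.0147583; payment = 19,500 × 0.0147583 / (1 − (1+0.0147583)^−24) = $970.79.
Total paid = 24 × $970.79 = $23,298.96; interest = $23,298.96 − $19,500 = $3,798.96.

$3,800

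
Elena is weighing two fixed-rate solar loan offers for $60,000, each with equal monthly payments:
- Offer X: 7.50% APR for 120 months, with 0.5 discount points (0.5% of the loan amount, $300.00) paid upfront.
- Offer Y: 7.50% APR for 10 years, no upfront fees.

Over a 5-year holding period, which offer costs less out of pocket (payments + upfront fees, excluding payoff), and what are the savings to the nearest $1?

Offer X: at 7.50% the monthly rate is 0.0062500, so the payment is 60,000 × 0.0062500 / (1 − 1.0062500^−120) = $712.21.
Offer Y: at 7.50% the monthly rate is 0.0062500, so the payment is 60,000 × 0.0062500 / (1 − 1.0062500^−120) = $712.21.
Over 60 months: Offer X costs 60 × $712.21 + $300.00 = $43,032.60; Offer Y costs 60 × $712.21 = $42,732.60.
Offer Y is cheaper by $43,032.60 − $42,732.60 = $300.00.

Offer Y by $300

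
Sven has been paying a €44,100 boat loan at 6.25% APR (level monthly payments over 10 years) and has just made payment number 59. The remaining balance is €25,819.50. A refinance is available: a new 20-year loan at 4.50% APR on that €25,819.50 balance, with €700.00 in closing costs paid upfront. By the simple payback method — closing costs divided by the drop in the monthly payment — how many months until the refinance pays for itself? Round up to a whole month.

Current payment = 44,100 × 6.25%/12 / (1 − (1+0.0052083)^−120) = €495.16.
Refinanced payment = 25,819.50 × 0.0037500 / (1 − (1+0.0037500)^−240) = €163.35.
Monthly savings = €495.16 − €163.35 = €331.81.
Break-even = €700.00 / €331.81 = 2.11 → 3 months.

3 months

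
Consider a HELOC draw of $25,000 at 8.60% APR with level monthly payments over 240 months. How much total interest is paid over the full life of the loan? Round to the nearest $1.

$27,450

At 8.60% the monthly rate is 0.0071667, so the payment is 25,000 × 0.0071667 / (1 − 1.0071667^−240) = $218.54.
Total paid = 240 × $218.54 = $52,449.60; interest = $52,449.60 − $25,000 = $27,449.60.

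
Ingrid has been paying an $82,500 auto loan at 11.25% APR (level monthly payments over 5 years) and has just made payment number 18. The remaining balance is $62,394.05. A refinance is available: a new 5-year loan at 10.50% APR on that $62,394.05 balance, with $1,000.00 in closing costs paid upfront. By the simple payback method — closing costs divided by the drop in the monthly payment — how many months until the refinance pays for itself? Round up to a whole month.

Current payment = 82,500 × 11.25%/12 / (1 − (1+0.0093750)^−60) = $1,804.05.
Refinanced payment = 62,394.05 × 0.0087500 / (1 − (1+0.0087500)^−60) = $1,341.09.
Monthly savings = $1,804.05 − $1,341.09 = $462.96.
Break-even = $1,000.00 / $462.96 = 2.16 → 3 months.

3 months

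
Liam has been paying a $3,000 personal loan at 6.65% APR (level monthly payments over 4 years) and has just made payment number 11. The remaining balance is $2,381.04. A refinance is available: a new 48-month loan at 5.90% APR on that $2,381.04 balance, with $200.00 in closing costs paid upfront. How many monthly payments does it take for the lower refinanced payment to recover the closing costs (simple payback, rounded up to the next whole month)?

13 months

Current payment = 3,000 × 6.65%/12 / (1 − (1+0.0055417)^−48) = $71.35.
Refinanced payment = 2,381.04 × 0.0049167 / (1 − (1+0.0049167)^−48) = $55.81.
Monthly savings = $71.35 − $55.81 = $15.54.
Break-even = $200.00 / $15.54 = 12.87 → 13 months.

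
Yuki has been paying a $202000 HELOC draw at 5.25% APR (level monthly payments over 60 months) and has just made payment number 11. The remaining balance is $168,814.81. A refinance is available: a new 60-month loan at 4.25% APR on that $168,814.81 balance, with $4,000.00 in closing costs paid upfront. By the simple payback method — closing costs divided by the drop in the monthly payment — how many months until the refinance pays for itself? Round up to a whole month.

Current payment = 202,000 × 5.25%/12 / (1 − (1+0.0043750)^−60) = $3,835.17.
Refinanced payment = 168,814.81 × 0.0035417 / (1 − (1+0.0035417)^−60) = $3,128.06.
Monthly savings = $3,835.17 − $3,128.06 = $707.11.
Break-even = $4,000.00 / $707.11 = 5.66 → 6 months.

6 months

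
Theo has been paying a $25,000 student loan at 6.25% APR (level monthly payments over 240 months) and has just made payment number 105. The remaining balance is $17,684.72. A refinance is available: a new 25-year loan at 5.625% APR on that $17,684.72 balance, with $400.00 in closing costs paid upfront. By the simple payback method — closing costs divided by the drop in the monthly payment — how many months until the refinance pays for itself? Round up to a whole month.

Current payment = 25,000 × 6.25%/12 / (1 − (1+0.0052083)^−240) = $182.73.
Refinanced payment = 17,684.72 × 0.0046875 / (1 − (1+0.0046875)^−300) = $109.92.
Monthly savings = $182.73 − $109.92 = $72.81.
Break-even = $400.00 / $72.81 = 5.49 → 6 months.

6 months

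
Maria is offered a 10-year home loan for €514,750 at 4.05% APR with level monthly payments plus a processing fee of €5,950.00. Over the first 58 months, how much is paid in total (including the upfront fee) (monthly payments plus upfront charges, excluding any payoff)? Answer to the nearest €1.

€308,932

Monthly rate = 4.05%/12 = 0.0033750; payment = 514,750 × 0.0033750 / (1 − (1+0.0033750)^−120) = €5,223.83.
Total outlay = 58 × €5,223.83 + €5,950.00 = €308,932.14.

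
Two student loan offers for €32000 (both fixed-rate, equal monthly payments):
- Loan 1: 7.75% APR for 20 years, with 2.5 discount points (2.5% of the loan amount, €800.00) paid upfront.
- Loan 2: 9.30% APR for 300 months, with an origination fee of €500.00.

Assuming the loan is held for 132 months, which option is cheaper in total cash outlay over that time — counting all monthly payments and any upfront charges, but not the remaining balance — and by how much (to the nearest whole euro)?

Loan 1 by €1,343

Loan 1: monthly rate = 7.75%/12 = 0.0064583; payment = 32,000 × 0.0064583 / (1 − (1+0.0064583)^−240) = €262.70.
Loan 2: monthly rate = 9.3%/12 = 0.0077500; payment = 32,000 × 0.0077500 / (1 − (1+0.0077500)^−300) = €275.15.
Over 132 months: Loan 1 costs 132 × €262.70 + €800.00 = €35,476.40; Loan 2 costs 132 × €275.15 + €500.00 = €36,819.80.
Loan 1 is cheaper by €36,819.80 − €35,476.40 = €1,343.40.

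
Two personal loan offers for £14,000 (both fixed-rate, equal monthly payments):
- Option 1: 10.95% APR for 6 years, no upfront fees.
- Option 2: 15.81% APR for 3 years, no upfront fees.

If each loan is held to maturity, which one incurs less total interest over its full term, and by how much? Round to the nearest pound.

Option 2 by £1,489

Option 1: monthly rate = 10.95%/12 = 0.0091250; payment = 14,000 × 0.0091250 / (1 − (1+0.0091250)^−72) = £266.12.
Total interest on Option 1 = 72 × £266.12 − £14,000 = £5,160.64.
Option 2: at 15.81% the monthly rate is 0.0131750, so the payment is 14,000 × 0.0131750 / (1 − 1.0131750^−36) = £490.89.
Total interest on Option 2 = 36 × £490.89 − £14,000 = £3,672.04.
Option 2 is lower by £1,488.60.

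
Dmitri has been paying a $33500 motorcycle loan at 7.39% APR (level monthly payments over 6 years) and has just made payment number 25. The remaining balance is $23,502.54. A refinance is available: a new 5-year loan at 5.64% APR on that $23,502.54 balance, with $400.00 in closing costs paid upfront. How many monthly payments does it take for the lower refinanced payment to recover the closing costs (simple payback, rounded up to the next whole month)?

4 months

Current payment = 33,500 × 7.39%/12 / (1 − (1+0.0061583)^−72) = $577.44.
Refinanced payment = 23,502.54 × 0.0047000 / (1 − (1+0.0047000)^−60) = $450.45.
Monthly savings = $577.44 − $450.45 = $126.99.
Break-even = $400.00 / $126.99 = 3.15 → 4 months.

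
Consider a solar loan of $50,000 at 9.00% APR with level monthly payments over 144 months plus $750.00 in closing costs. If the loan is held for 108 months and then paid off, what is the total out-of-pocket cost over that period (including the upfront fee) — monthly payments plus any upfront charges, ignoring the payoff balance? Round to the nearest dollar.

Monthly rate = 9%/12 = 0.0075000; payment = 50,000 × 0.0075000 / (1 − (1+0.0075000)^−144) = $569.02.
Total outlay = 108 × $569.02 + $750.00 = $62,204.16.

$62,204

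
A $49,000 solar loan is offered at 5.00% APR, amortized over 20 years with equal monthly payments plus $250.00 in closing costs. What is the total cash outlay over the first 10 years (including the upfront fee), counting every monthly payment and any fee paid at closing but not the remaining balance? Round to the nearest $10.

$39,060

Monthly rate = 5%/12 = 0.0041667; payment = 49,000 × 0.0041667 / (1 − (1+0.0041667)^−240) = $323.38.
Total outlay = 120 × $323.38 + $250.00 = $39,055.60.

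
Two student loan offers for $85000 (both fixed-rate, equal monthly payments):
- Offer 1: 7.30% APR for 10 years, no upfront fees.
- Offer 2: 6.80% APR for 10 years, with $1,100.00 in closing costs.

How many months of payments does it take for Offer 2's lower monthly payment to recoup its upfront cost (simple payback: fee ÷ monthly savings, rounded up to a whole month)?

Offer 1: monthly rate = 7.3%/12 = 0.0060833; payment = 85,000 × 0.0060833 / (1 − (1+0.0060833)^−120) = $1,000.11.
Offer 2: monthly rate = 6.8%/12 = 0.0056667; payment = 85,000 × 0.0056667 / (1 − (1+0.0056667)^−120) = $978.18.
Monthly savings = $1,000.11 − $978.18 = $21.93.
Break-even = $1,100.00 / $21.93 = 50.16 → 51 months.

51 months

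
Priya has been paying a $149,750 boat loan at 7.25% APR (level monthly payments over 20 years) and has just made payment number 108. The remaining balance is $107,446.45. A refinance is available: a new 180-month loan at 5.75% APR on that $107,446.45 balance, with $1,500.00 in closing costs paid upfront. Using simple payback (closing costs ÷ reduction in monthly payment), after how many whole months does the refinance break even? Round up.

Current payment = 149,750 × 7.25%/12 / (1 − (1+0.0060417)^−240) = $1,183.59.
Refinanced payment = 107,446.45 × 0.0047917 / (1 − (1+0.0047917)^−180) = $892.25.
Monthly savings = $1,183.59 − $892.25 = $291.34.
Break-even = $1,500.00 / $291.34 = 5.15 → 6 months.

6 months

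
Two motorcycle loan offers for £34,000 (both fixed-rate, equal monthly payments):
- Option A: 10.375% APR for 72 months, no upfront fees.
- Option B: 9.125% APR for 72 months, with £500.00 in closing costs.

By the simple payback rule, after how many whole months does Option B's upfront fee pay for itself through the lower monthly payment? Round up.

Option A: monthly rate = 10.375%/12 = 0.0086458; payment = 34,000 × 0.0086458 / (1 − (1+0.0086458)^−72) = £636.33.
Option B: monthly rate = 9.125%/12 = 0.0076042; payment = 34,000 × 0.0076042 / (1 − (1+0.0076042)^−72) = £614.98.
Monthly savings = £636.33 − £614.98 = £21.35.
Break-even = £500.00 / £21.35 = 23.42 → 24 months.

24 months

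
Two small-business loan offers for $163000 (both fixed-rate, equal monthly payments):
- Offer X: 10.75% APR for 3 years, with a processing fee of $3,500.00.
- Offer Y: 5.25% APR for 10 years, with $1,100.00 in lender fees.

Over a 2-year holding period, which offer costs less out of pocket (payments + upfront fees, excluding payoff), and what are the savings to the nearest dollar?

Offer X: at 10.75% the monthly rate is 0.0089583, so the payment is 163,000 × 0.0089583 / (1 − 1.0089583^−36) = $5,317.13.
Offer Y: at 5.25% the monthly rate is 0.0043750, so the payment is 163,000 × 0.0043750 / (1 − 1.0043750^−120) = $1,748.85.
Over 24 months: Offer X costs 24 × $5,317.13 + $3,500.00 = $131,111.12; Offer Y costs 24 × $1,748.85 + $1,100.00 = $43,072.40.
Offer Y is cheaper by $131,111.12 − $43,072.40 = $88,038.72.

Offer Y by $88,039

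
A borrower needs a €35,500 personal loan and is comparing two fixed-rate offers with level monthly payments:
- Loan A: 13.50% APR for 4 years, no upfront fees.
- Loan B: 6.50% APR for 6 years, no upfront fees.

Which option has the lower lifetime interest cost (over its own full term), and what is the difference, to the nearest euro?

Loan A: monthly rate = 13.5%/12 = 0.0112500; payment = 35,500 × 0.0112500 / (1 − (1+0.0112500)^−48) = €961.21.
Total interest on Loan A = 48 × €961.21 − €35,500 = €10,638.08.
Loan B: monthly rate = 6.5%/12 = 0.0054167; payment = 35,500 × 0.0054167 / (1 − (1+0.0054167)^−72) = €596.75.
Total interest on Loan B = 72 × €596.75 − €35,500 = €7,466.00.
Loan B is lower by €3,172.08.

Loan B by €3,172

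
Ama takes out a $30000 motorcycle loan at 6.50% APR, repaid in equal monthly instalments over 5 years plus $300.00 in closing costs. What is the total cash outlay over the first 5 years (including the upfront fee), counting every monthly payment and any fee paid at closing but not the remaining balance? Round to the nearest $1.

$35,519

Monthly rate = 6.5%/12 = 0.0054167; payment = 30,000 × 0.0054167 / (1 − (1+0.0054167)^−60) = $586.98.
Total outlay = 60 × $586.98 + $300.00 = $35,518.80.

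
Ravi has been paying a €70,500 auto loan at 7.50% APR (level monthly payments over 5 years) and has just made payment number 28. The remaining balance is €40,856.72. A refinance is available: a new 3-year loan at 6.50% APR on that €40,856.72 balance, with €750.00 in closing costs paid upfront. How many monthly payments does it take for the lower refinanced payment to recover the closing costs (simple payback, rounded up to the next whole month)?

Current payment = 70,500 × 7.5%/12 / (1 − (1+0.0062500)^−60) = €1,412.68.
Refinanced payment = 40,856.72 × 0.0054167 / (1 − (1+0.0054167)^−36) = €1,252.22.
Monthly savings = €1,412.68 − €1,252.22 = €160.46.
Break-even = €750.00 / €160.46 = 4.67 → 5 months.

5 months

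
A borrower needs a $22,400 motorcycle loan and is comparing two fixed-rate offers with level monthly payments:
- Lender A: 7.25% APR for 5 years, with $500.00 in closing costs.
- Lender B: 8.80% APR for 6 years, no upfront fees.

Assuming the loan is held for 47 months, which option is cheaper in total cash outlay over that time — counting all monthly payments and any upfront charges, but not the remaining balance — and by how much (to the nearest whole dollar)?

Lender B by $2,598

Lender A: at 7.25% the monthly rate is 0.0060417, so the payment is 22,400 × 0.0060417 / (1 − 1.0060417^−60) = $446.19.
Lender B: monthly rate = 8.8%/12 = 0.0073333; payment = 22,400 × 0.0073333 / (1 − (1+0.0073333)^−72) = $401.55.
Over 47 months: Lender A costs 47 × $446.19 + $500.00 = $21,470.93; Lender B costs 47 × $401.55 = $18,872.85.
Lender B is cheaper by $21,470.93 − $18,872.85 = $2,598.08.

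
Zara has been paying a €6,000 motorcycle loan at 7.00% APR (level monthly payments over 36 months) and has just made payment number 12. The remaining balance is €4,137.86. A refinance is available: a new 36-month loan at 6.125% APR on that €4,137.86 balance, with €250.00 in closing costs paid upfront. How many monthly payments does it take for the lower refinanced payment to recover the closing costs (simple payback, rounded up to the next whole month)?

5 months

Current payment = 6,000 × 7%/12 / (1 − (1+0.0058333)^−36) = €185.26.
Refinanced payment = 4,137.86 × 0.0051042 / (1 − (1+0.0051042)^−36) = €126.12.
Monthly savings = €185.26 − €126.12 = €59.14.
Break-even = €250.00 / €59.14 = 4.23 → 5 months.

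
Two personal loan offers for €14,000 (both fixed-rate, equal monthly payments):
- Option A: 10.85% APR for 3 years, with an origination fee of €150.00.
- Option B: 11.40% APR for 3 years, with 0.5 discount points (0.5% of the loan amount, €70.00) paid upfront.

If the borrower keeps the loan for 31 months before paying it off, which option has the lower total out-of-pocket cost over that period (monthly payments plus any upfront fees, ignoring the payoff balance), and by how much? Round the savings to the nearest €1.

Option A by €33

Option A: monthly rate = 10.85%/12 = 0.0090417; payment = 14,000 × 0.0090417 / (1 − (1+0.0090417)^−36) = €457.35.
Option B: monthly rate = 11.4%/12 = 0.0095000; payment = 14,000 × 0.0095000 / (1 − (1+0.0095000)^−36) = €461.00.
Over 31 months: Option A costs 31 × €457.35 + €150.00 = €14,327.85; Option B costs 31 × €461.00 + €70.00 = €14,361.00.
Option A is cheaper by €14,361.00 − €14,327.85 = €33.15.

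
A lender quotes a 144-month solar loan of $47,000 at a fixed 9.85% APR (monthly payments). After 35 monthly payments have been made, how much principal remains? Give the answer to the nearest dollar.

$40,066

With monthly rate i = 9.85%/12 = 0.0082083, the balance after k of n payments is P · [(1+i)^n − (1+i)^k] / [(1+i)^n − 1].
(1+0.0082083)^144 = 3.24519441 and (1+0.0082083)^35 = 1.33125085, so the balance is 47,000 × (3.24519441 − 1.33125085) / (3.24519441 − 1) = $40,065.73.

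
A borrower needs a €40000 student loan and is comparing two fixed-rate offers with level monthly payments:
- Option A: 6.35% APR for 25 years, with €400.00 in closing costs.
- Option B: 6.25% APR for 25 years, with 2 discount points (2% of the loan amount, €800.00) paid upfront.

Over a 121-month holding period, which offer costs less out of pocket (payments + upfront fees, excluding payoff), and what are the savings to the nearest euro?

Option A by €100

Option A: monthly rate = 6.35%/12 = 0.0052917; payment = 40,000 × 0.0052917 / (1 − (1+0.0052917)^−300) = €266.35.
Option B: at 6.25% the monthly rate is 0.0052083, so the payment is 40,000 × 0.0052083 / (1 − 1.0052083^−300) = €263.87.
Over 121 months: Option A costs 121 × €266.35 + €400.00 = €32,628.35; Option B costs 121 × €263.87 + €800.00 = €32,728.27.
Option A is cheaper by €32,728.27 − €32,628.35 = €99.92.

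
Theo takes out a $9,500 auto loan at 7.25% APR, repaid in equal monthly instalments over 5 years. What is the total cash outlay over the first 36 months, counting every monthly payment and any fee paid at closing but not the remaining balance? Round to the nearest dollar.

At 7.25% the monthly rate is 0.0060417, so the payment is 9,500 × 0.0060417 / (1 − 1.0060417^−60) = $189.23.
Total outlay = 36 × $189.23 = $6,812.28.

$6,812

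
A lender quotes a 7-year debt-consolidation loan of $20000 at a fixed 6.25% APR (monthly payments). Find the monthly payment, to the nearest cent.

$294.57

At 6.25% the monthly rate is 0.0052083, so the payment is 20,000 × 0.0052083 / (1 − 1.0052083^−84) = $294.57.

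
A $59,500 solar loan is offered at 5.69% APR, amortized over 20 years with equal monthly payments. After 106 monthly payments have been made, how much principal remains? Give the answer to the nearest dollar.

$41,159

With monthly rate i = 5.69%/12 = 0.0047417, the balance after k of n payments is P · [(1+i)^n − (1+i)^k] / [(1+i)^n − 1].
(1+0.0047417)^240 = 3.11213968 and (1+0.0047417)^106 = 1.65107865, so the balance is 59,500 × (3.11213968 − 1.65107865) / (3.11213968 − 1) = $41,158.80.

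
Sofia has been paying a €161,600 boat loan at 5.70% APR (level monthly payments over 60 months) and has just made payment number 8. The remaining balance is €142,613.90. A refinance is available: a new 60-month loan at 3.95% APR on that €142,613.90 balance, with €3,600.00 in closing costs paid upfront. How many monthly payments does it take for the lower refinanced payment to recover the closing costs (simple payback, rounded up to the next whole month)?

8 months

Current payment = 161,600 × 5.7%/12 / (1 − (1+0.0047500)^−60) = €3,101.69.
Refinanced payment = 142,613.90 × 0.0032917 / (1 − (1+0.0032917)^−60) = €2,623.24.
Monthly savings = €3,101.69 − €2,623.24 = €478.45.
Break-even = €3,600.00 / €478.45 = 7.52 → 8 months.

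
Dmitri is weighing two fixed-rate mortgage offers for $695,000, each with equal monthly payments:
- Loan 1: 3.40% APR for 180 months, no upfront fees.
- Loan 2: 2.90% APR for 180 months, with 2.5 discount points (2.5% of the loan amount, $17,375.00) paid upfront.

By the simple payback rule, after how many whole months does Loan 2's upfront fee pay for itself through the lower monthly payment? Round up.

Loan 1: monthly rate = 3.4%/12 = 0.0028333; payment = 695,000 × 0.0028333 / (1 − (1+0.0028333)^−180) = $4,934.37.
Loan 2: monthly rate = 2.9%/12 = 0.0024167; payment = 695,000 × 0.0024167 / (1 − (1+0.0024167)^−180) = $4,766.19.
Monthly savings = $4,934.37 − $4,766.19 = $168.18.
Break-even = $17,375.00 / $168.18 = 103.31 → 104 months.

104 months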